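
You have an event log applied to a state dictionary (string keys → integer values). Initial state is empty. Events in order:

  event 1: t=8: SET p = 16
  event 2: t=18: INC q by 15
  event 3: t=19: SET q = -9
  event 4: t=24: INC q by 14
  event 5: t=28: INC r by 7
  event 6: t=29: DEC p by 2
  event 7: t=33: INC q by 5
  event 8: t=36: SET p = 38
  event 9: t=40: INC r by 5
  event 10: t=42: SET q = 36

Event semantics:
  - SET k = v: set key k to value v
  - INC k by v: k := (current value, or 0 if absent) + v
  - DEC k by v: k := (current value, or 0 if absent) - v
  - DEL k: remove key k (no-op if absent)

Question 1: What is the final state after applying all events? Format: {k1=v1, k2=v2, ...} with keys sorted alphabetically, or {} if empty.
  after event 1 (t=8: SET p = 16): {p=16}
  after event 2 (t=18: INC q by 15): {p=16, q=15}
  after event 3 (t=19: SET q = -9): {p=16, q=-9}
  after event 4 (t=24: INC q by 14): {p=16, q=5}
  after event 5 (t=28: INC r by 7): {p=16, q=5, r=7}
  after event 6 (t=29: DEC p by 2): {p=14, q=5, r=7}
  after event 7 (t=33: INC q by 5): {p=14, q=10, r=7}
  after event 8 (t=36: SET p = 38): {p=38, q=10, r=7}
  after event 9 (t=40: INC r by 5): {p=38, q=10, r=12}
  after event 10 (t=42: SET q = 36): {p=38, q=36, r=12}

Answer: {p=38, q=36, r=12}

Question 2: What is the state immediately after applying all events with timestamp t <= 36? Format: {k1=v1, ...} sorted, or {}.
Answer: {p=38, q=10, r=7}

Derivation:
Apply events with t <= 36 (8 events):
  after event 1 (t=8: SET p = 16): {p=16}
  after event 2 (t=18: INC q by 15): {p=16, q=15}
  after event 3 (t=19: SET q = -9): {p=16, q=-9}
  after event 4 (t=24: INC q by 14): {p=16, q=5}
  after event 5 (t=28: INC r by 7): {p=16, q=5, r=7}
  after event 6 (t=29: DEC p by 2): {p=14, q=5, r=7}
  after event 7 (t=33: INC q by 5): {p=14, q=10, r=7}
  after event 8 (t=36: SET p = 38): {p=38, q=10, r=7}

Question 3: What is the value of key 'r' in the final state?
Track key 'r' through all 10 events:
  event 1 (t=8: SET p = 16): r unchanged
  event 2 (t=18: INC q by 15): r unchanged
  event 3 (t=19: SET q = -9): r unchanged
  event 4 (t=24: INC q by 14): r unchanged
  event 5 (t=28: INC r by 7): r (absent) -> 7
  event 6 (t=29: DEC p by 2): r unchanged
  event 7 (t=33: INC q by 5): r unchanged
  event 8 (t=36: SET p = 38): r unchanged
  event 9 (t=40: INC r by 5): r 7 -> 12
  event 10 (t=42: SET q = 36): r unchanged
Final: r = 12

Answer: 12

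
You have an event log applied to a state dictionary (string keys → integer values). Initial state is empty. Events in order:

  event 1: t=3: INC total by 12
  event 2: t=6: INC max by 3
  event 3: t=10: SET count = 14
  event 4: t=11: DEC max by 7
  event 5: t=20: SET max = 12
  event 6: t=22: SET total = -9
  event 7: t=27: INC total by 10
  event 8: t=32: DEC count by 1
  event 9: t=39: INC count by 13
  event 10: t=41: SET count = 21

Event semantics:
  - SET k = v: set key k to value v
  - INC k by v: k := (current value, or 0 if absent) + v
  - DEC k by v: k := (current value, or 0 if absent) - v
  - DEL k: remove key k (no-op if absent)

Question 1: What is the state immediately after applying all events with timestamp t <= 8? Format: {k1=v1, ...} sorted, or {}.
Apply events with t <= 8 (2 events):
  after event 1 (t=3: INC total by 12): {total=12}
  after event 2 (t=6: INC max by 3): {max=3, total=12}

Answer: {max=3, total=12}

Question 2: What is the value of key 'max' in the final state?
Answer: 12

Derivation:
Track key 'max' through all 10 events:
  event 1 (t=3: INC total by 12): max unchanged
  event 2 (t=6: INC max by 3): max (absent) -> 3
  event 3 (t=10: SET count = 14): max unchanged
  event 4 (t=11: DEC max by 7): max 3 -> -4
  event 5 (t=20: SET max = 12): max -4 -> 12
  event 6 (t=22: SET total = -9): max unchanged
  event 7 (t=27: INC total by 10): max unchanged
  event 8 (t=32: DEC count by 1): max unchanged
  event 9 (t=39: INC count by 13): max unchanged
  event 10 (t=41: SET count = 21): max unchanged
Final: max = 12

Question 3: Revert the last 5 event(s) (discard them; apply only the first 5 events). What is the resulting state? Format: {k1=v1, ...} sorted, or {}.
Keep first 5 events (discard last 5):
  after event 1 (t=3: INC total by 12): {total=12}
  after event 2 (t=6: INC max by 3): {max=3, total=12}
  after event 3 (t=10: SET count = 14): {count=14, max=3, total=12}
  after event 4 (t=11: DEC max by 7): {count=14, max=-4, total=12}
  after event 5 (t=20: SET max = 12): {count=14, max=12, total=12}

Answer: {count=14, max=12, total=12}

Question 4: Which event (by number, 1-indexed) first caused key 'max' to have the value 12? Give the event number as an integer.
Looking for first event where max becomes 12:
  event 2: max = 3
  event 3: max = 3
  event 4: max = -4
  event 5: max -4 -> 12  <-- first match

Answer: 5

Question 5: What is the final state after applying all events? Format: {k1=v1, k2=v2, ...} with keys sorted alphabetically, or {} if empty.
Answer: {count=21, max=12, total=1}

Derivation:
  after event 1 (t=3: INC total by 12): {total=12}
  after event 2 (t=6: INC max by 3): {max=3, total=12}
  after event 3 (t=10: SET count = 14): {count=14, max=3, total=12}
  after event 4 (t=11: DEC max by 7): {count=14, max=-4, total=12}
  after event 5 (t=20: SET max = 12): {count=14, max=12, total=12}
  after event 6 (t=22: SET total = -9): {count=14, max=12, total=-9}
  after event 7 (t=27: INC total by 10): {count=14, max=12, total=1}
  after event 8 (t=32: DEC count by 1): {count=13, max=12, total=1}
  after event 9 (t=39: INC count by 13): {count=26, max=12, total=1}
  after event 10 (t=41: SET count = 21): {count=21, max=12, total=1}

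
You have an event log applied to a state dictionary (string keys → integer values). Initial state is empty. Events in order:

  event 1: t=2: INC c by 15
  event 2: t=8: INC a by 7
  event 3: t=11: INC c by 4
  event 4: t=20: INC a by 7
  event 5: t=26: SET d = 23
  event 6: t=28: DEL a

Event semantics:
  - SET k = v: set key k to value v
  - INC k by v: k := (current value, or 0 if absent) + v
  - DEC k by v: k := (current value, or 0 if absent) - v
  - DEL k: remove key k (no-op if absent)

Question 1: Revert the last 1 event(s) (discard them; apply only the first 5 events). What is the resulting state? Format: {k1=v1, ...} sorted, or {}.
Keep first 5 events (discard last 1):
  after event 1 (t=2: INC c by 15): {c=15}
  after event 2 (t=8: INC a by 7): {a=7, c=15}
  after event 3 (t=11: INC c by 4): {a=7, c=19}
  after event 4 (t=20: INC a by 7): {a=14, c=19}
  after event 5 (t=26: SET d = 23): {a=14, c=19, d=23}

Answer: {a=14, c=19, d=23}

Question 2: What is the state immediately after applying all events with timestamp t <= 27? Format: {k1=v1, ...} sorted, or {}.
Answer: {a=14, c=19, d=23}

Derivation:
Apply events with t <= 27 (5 events):
  after event 1 (t=2: INC c by 15): {c=15}
  after event 2 (t=8: INC a by 7): {a=7, c=15}
  after event 3 (t=11: INC c by 4): {a=7, c=19}
  after event 4 (t=20: INC a by 7): {a=14, c=19}
  after event 5 (t=26: SET d = 23): {a=14, c=19, d=23}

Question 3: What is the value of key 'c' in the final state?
Answer: 19

Derivation:
Track key 'c' through all 6 events:
  event 1 (t=2: INC c by 15): c (absent) -> 15
  event 2 (t=8: INC a by 7): c unchanged
  event 3 (t=11: INC c by 4): c 15 -> 19
  event 4 (t=20: INC a by 7): c unchanged
  event 5 (t=26: SET d = 23): c unchanged
  event 6 (t=28: DEL a): c unchanged
Final: c = 19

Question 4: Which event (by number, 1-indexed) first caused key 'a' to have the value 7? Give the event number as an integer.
Looking for first event where a becomes 7:
  event 2: a (absent) -> 7  <-- first match

Answer: 2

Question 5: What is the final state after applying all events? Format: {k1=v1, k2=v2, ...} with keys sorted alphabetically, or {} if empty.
  after event 1 (t=2: INC c by 15): {c=15}
  after event 2 (t=8: INC a by 7): {a=7, c=15}
  after event 3 (t=11: INC c by 4): {a=7, c=19}
  after event 4 (t=20: INC a by 7): {a=14, c=19}
  after event 5 (t=26: SET d = 23): {a=14, c=19, d=23}
  after event 6 (t=28: DEL a): {c=19, d=23}

Answer: {c=19, d=23}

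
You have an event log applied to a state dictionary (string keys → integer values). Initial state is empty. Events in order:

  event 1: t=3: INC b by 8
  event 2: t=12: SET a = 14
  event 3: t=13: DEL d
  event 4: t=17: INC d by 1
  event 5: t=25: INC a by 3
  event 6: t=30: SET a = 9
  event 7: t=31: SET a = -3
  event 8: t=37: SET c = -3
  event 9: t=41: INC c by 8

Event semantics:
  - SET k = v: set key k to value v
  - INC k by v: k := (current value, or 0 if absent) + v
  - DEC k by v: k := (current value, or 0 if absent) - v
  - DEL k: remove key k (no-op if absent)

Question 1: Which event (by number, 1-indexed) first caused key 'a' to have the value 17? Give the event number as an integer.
Answer: 5

Derivation:
Looking for first event where a becomes 17:
  event 2: a = 14
  event 3: a = 14
  event 4: a = 14
  event 5: a 14 -> 17  <-- first match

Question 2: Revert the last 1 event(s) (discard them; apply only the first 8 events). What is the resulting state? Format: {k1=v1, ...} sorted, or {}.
Keep first 8 events (discard last 1):
  after event 1 (t=3: INC b by 8): {b=8}
  after event 2 (t=12: SET a = 14): {a=14, b=8}
  after event 3 (t=13: DEL d): {a=14, b=8}
  after event 4 (t=17: INC d by 1): {a=14, b=8, d=1}
  after event 5 (t=25: INC a by 3): {a=17, b=8, d=1}
  after event 6 (t=30: SET a = 9): {a=9, b=8, d=1}
  after event 7 (t=31: SET a = -3): {a=-3, b=8, d=1}
  after event 8 (t=37: SET c = -3): {a=-3, b=8, c=-3, d=1}

Answer: {a=-3, b=8, c=-3, d=1}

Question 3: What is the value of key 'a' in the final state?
Track key 'a' through all 9 events:
  event 1 (t=3: INC b by 8): a unchanged
  event 2 (t=12: SET a = 14): a (absent) -> 14
  event 3 (t=13: DEL d): a unchanged
  event 4 (t=17: INC d by 1): a unchanged
  event 5 (t=25: INC a by 3): a 14 -> 17
  event 6 (t=30: SET a = 9): a 17 -> 9
  event 7 (t=31: SET a = -3): a 9 -> -3
  event 8 (t=37: SET c = -3): a unchanged
  event 9 (t=41: INC c by 8): a unchanged
Final: a = -3

Answer: -3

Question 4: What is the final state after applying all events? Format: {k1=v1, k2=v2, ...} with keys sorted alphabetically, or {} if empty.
  after event 1 (t=3: INC b by 8): {b=8}
  after event 2 (t=12: SET a = 14): {a=14, b=8}
  after event 3 (t=13: DEL d): {a=14, b=8}
  after event 4 (t=17: INC d by 1): {a=14, b=8, d=1}
  after event 5 (t=25: INC a by 3): {a=17, b=8, d=1}
  after event 6 (t=30: SET a = 9): {a=9, b=8, d=1}
  after event 7 (t=31: SET a = -3): {a=-3, b=8, d=1}
  after event 8 (t=37: SET c = -3): {a=-3, b=8, c=-3, d=1}
  after event 9 (t=41: INC c by 8): {a=-3, b=8, c=5, d=1}

Answer: {a=-3, b=8, c=5, d=1}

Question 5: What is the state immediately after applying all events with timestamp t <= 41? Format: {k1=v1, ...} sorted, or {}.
Answer: {a=-3, b=8, c=5, d=1}

Derivation:
Apply events with t <= 41 (9 events):
  after event 1 (t=3: INC b by 8): {b=8}
  after event 2 (t=12: SET a = 14): {a=14, b=8}
  after event 3 (t=13: DEL d): {a=14, b=8}
  after event 4 (t=17: INC d by 1): {a=14, b=8, d=1}
  after event 5 (t=25: INC a by 3): {a=17, b=8, d=1}
  after event 6 (t=30: SET a = 9): {a=9, b=8, d=1}
  after event 7 (t=31: SET a = -3): {a=-3, b=8, d=1}
  after event 8 (t=37: SET c = -3): {a=-3, b=8, c=-3, d=1}
  after event 9 (t=41: INC c by 8): {a=-3, b=8, c=5, d=1}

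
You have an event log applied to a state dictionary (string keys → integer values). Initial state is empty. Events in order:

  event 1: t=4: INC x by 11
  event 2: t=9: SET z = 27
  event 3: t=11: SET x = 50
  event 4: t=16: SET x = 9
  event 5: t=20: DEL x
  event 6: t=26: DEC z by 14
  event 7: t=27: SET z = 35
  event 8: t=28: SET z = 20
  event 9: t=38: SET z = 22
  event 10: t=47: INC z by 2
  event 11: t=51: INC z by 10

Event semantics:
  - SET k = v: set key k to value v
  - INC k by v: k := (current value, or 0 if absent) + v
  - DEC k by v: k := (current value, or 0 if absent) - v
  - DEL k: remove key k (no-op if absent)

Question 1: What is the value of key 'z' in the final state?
Answer: 34

Derivation:
Track key 'z' through all 11 events:
  event 1 (t=4: INC x by 11): z unchanged
  event 2 (t=9: SET z = 27): z (absent) -> 27
  event 3 (t=11: SET x = 50): z unchanged
  event 4 (t=16: SET x = 9): z unchanged
  event 5 (t=20: DEL x): z unchanged
  event 6 (t=26: DEC z by 14): z 27 -> 13
  event 7 (t=27: SET z = 35): z 13 -> 35
  event 8 (t=28: SET z = 20): z 35 -> 20
  event 9 (t=38: SET z = 22): z 20 -> 22
  event 10 (t=47: INC z by 2): z 22 -> 24
  event 11 (t=51: INC z by 10): z 24 -> 34
Final: z = 34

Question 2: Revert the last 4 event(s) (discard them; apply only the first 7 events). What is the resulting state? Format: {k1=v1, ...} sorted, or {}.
Keep first 7 events (discard last 4):
  after event 1 (t=4: INC x by 11): {x=11}
  after event 2 (t=9: SET z = 27): {x=11, z=27}
  after event 3 (t=11: SET x = 50): {x=50, z=27}
  after event 4 (t=16: SET x = 9): {x=9, z=27}
  after event 5 (t=20: DEL x): {z=27}
  after event 6 (t=26: DEC z by 14): {z=13}
  after event 7 (t=27: SET z = 35): {z=35}

Answer: {z=35}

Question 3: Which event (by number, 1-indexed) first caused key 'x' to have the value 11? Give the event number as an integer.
Answer: 1

Derivation:
Looking for first event where x becomes 11:
  event 1: x (absent) -> 11  <-- first match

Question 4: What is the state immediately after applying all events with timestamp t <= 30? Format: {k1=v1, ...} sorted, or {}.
Answer: {z=20}

Derivation:
Apply events with t <= 30 (8 events):
  after event 1 (t=4: INC x by 11): {x=11}
  after event 2 (t=9: SET z = 27): {x=11, z=27}
  after event 3 (t=11: SET x = 50): {x=50, z=27}
  after event 4 (t=16: SET x = 9): {x=9, z=27}
  after event 5 (t=20: DEL x): {z=27}
  after event 6 (t=26: DEC z by 14): {z=13}
  after event 7 (t=27: SET z = 35): {z=35}
  after event 8 (t=28: SET z = 20): {z=20}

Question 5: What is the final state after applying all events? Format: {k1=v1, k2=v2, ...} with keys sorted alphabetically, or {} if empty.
Answer: {z=34}

Derivation:
  after event 1 (t=4: INC x by 11): {x=11}
  after event 2 (t=9: SET z = 27): {x=11, z=27}
  after event 3 (t=11: SET x = 50): {x=50, z=27}
  after event 4 (t=16: SET x = 9): {x=9, z=27}
  after event 5 (t=20: DEL x): {z=27}
  after event 6 (t=26: DEC z by 14): {z=13}
  after event 7 (t=27: SET z = 35): {z=35}
  after event 8 (t=28: SET z = 20): {z=20}
  after event 9 (t=38: SET z = 22): {z=22}
  after event 10 (t=47: INC z by 2): {z=24}
  after event 11 (t=51: INC z by 10): {z=34}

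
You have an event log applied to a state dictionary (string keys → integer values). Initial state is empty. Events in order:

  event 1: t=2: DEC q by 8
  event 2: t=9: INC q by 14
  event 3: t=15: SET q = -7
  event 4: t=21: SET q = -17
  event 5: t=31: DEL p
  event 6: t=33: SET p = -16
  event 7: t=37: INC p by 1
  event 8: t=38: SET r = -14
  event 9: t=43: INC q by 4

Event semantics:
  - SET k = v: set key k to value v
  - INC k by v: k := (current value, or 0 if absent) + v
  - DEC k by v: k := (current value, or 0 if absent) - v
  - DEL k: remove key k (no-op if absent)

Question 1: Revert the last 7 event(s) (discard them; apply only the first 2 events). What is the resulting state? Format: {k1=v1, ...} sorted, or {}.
Keep first 2 events (discard last 7):
  after event 1 (t=2: DEC q by 8): {q=-8}
  after event 2 (t=9: INC q by 14): {q=6}

Answer: {q=6}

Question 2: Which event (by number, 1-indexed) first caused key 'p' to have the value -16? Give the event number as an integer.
Answer: 6

Derivation:
Looking for first event where p becomes -16:
  event 6: p (absent) -> -16  <-- first match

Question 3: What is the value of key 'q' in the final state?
Answer: -13

Derivation:
Track key 'q' through all 9 events:
  event 1 (t=2: DEC q by 8): q (absent) -> -8
  event 2 (t=9: INC q by 14): q -8 -> 6
  event 3 (t=15: SET q = -7): q 6 -> -7
  event 4 (t=21: SET q = -17): q -7 -> -17
  event 5 (t=31: DEL p): q unchanged
  event 6 (t=33: SET p = -16): q unchanged
  event 7 (t=37: INC p by 1): q unchanged
  event 8 (t=38: SET r = -14): q unchanged
  event 9 (t=43: INC q by 4): q -17 -> -13
Final: q = -13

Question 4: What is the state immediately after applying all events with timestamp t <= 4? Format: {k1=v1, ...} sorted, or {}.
Answer: {q=-8}

Derivation:
Apply events with t <= 4 (1 events):
  after event 1 (t=2: DEC q by 8): {q=-8}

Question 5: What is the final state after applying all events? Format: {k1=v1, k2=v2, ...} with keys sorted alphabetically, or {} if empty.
Answer: {p=-15, q=-13, r=-14}

Derivation:
  after event 1 (t=2: DEC q by 8): {q=-8}
  after event 2 (t=9: INC q by 14): {q=6}
  after event 3 (t=15: SET q = -7): {q=-7}
  after event 4 (t=21: SET q = -17): {q=-17}
  after event 5 (t=31: DEL p): {q=-17}
  after event 6 (t=33: SET p = -16): {p=-16, q=-17}
  after event 7 (t=37: INC p by 1): {p=-15, q=-17}
  after event 8 (t=38: SET r = -14): {p=-15, q=-17, r=-14}
  after event 9 (t=43: INC q by 4): {p=-15, q=-13, r=-14}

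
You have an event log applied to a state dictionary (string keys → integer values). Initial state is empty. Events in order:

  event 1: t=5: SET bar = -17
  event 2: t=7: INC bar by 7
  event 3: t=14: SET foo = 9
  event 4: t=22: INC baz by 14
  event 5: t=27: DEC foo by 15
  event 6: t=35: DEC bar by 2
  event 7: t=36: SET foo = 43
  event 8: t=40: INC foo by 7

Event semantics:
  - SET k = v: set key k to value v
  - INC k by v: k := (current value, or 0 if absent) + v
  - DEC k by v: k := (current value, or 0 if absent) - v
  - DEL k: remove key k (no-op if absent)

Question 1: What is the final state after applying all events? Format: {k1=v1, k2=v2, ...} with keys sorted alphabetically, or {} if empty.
  after event 1 (t=5: SET bar = -17): {bar=-17}
  after event 2 (t=7: INC bar by 7): {bar=-10}
  after event 3 (t=14: SET foo = 9): {bar=-10, foo=9}
  after event 4 (t=22: INC baz by 14): {bar=-10, baz=14, foo=9}
  after event 5 (t=27: DEC foo by 15): {bar=-10, baz=14, foo=-6}
  after event 6 (t=35: DEC bar by 2): {bar=-12, baz=14, foo=-6}
  after event 7 (t=36: SET foo = 43): {bar=-12, baz=14, foo=43}
  after event 8 (t=40: INC foo by 7): {bar=-12, baz=14, foo=50}

Answer: {bar=-12, baz=14, foo=50}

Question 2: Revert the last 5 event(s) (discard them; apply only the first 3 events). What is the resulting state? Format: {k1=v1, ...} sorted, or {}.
Answer: {bar=-10, foo=9}

Derivation:
Keep first 3 events (discard last 5):
  after event 1 (t=5: SET bar = -17): {bar=-17}
  after event 2 (t=7: INC bar by 7): {bar=-10}
  after event 3 (t=14: SET foo = 9): {bar=-10, foo=9}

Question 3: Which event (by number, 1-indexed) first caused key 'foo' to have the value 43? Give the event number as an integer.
Looking for first event where foo becomes 43:
  event 3: foo = 9
  event 4: foo = 9
  event 5: foo = -6
  event 6: foo = -6
  event 7: foo -6 -> 43  <-- first match

Answer: 7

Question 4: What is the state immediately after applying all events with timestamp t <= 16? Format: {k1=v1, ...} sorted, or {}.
Apply events with t <= 16 (3 events):
  after event 1 (t=5: SET bar = -17): {bar=-17}
  after event 2 (t=7: INC bar by 7): {bar=-10}
  after event 3 (t=14: SET foo = 9): {bar=-10, foo=9}

Answer: {bar=-10, foo=9}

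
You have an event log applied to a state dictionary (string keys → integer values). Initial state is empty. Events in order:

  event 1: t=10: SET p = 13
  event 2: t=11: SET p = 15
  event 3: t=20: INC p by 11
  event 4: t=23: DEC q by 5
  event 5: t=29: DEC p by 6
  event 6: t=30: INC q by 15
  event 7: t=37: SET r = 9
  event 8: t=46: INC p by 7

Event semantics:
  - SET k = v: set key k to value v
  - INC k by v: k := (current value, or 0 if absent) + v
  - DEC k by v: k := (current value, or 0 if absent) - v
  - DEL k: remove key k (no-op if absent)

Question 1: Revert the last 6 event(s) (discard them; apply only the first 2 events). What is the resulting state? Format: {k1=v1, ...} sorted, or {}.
Answer: {p=15}

Derivation:
Keep first 2 events (discard last 6):
  after event 1 (t=10: SET p = 13): {p=13}
  after event 2 (t=11: SET p = 15): {p=15}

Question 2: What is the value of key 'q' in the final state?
Track key 'q' through all 8 events:
  event 1 (t=10: SET p = 13): q unchanged
  event 2 (t=11: SET p = 15): q unchanged
  event 3 (t=20: INC p by 11): q unchanged
  event 4 (t=23: DEC q by 5): q (absent) -> -5
  event 5 (t=29: DEC p by 6): q unchanged
  event 6 (t=30: INC q by 15): q -5 -> 10
  event 7 (t=37: SET r = 9): q unchanged
  event 8 (t=46: INC p by 7): q unchanged
Final: q = 10

Answer: 10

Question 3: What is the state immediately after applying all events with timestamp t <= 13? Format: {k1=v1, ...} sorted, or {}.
Answer: {p=15}

Derivation:
Apply events with t <= 13 (2 events):
  after event 1 (t=10: SET p = 13): {p=13}
  after event 2 (t=11: SET p = 15): {p=15}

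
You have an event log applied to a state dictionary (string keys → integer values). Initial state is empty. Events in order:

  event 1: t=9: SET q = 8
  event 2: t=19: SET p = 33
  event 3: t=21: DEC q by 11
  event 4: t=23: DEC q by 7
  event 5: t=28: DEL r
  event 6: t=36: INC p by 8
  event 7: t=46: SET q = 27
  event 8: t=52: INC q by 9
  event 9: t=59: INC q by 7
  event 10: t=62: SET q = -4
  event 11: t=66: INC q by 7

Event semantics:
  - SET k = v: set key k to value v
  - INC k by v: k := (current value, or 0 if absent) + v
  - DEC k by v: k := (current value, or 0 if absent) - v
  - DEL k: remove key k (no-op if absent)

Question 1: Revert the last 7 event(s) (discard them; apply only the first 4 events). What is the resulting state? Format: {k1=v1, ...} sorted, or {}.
Answer: {p=33, q=-10}

Derivation:
Keep first 4 events (discard last 7):
  after event 1 (t=9: SET q = 8): {q=8}
  after event 2 (t=19: SET p = 33): {p=33, q=8}
  after event 3 (t=21: DEC q by 11): {p=33, q=-3}
  after event 4 (t=23: DEC q by 7): {p=33, q=-10}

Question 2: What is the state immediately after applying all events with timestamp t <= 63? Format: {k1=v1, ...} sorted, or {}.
Answer: {p=41, q=-4}

Derivation:
Apply events with t <= 63 (10 events):
  after event 1 (t=9: SET q = 8): {q=8}
  after event 2 (t=19: SET p = 33): {p=33, q=8}
  after event 3 (t=21: DEC q by 11): {p=33, q=-3}
  after event 4 (t=23: DEC q by 7): {p=33, q=-10}
  after event 5 (t=28: DEL r): {p=33, q=-10}
  after event 6 (t=36: INC p by 8): {p=41, q=-10}
  after event 7 (t=46: SET q = 27): {p=41, q=27}
  after event 8 (t=52: INC q by 9): {p=41, q=36}
  after event 9 (t=59: INC q by 7): {p=41, q=43}
  after event 10 (t=62: SET q = -4): {p=41, q=-4}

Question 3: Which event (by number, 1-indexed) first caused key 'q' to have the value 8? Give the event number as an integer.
Looking for first event where q becomes 8:
  event 1: q (absent) -> 8  <-- first match

Answer: 1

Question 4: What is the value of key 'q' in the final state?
Answer: 3

Derivation:
Track key 'q' through all 11 events:
  event 1 (t=9: SET q = 8): q (absent) -> 8
  event 2 (t=19: SET p = 33): q unchanged
  event 3 (t=21: DEC q by 11): q 8 -> -3
  event 4 (t=23: DEC q by 7): q -3 -> -10
  event 5 (t=28: DEL r): q unchanged
  event 6 (t=36: INC p by 8): q unchanged
  event 7 (t=46: SET q = 27): q -10 -> 27
  event 8 (t=52: INC q by 9): q 27 -> 36
  event 9 (t=59: INC q by 7): q 36 -> 43
  event 10 (t=62: SET q = -4): q 43 -> -4
  event 11 (t=66: INC q by 7): q -4 -> 3
Final: q = 3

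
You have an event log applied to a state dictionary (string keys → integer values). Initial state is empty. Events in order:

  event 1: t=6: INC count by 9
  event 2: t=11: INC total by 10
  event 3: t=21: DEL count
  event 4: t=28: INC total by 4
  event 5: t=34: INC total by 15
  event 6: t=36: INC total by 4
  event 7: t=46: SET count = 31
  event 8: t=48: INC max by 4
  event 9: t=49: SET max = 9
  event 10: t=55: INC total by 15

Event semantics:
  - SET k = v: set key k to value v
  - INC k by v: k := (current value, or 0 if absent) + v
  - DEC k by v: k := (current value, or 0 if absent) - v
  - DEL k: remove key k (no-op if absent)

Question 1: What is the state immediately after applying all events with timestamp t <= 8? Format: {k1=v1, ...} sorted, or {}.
Apply events with t <= 8 (1 events):
  after event 1 (t=6: INC count by 9): {count=9}

Answer: {count=9}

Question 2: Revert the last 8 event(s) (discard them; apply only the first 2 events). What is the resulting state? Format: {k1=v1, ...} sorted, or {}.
Answer: {count=9, total=10}

Derivation:
Keep first 2 events (discard last 8):
  after event 1 (t=6: INC count by 9): {count=9}
  after event 2 (t=11: INC total by 10): {count=9, total=10}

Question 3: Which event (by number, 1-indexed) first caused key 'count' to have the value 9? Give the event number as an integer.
Looking for first event where count becomes 9:
  event 1: count (absent) -> 9  <-- first match

Answer: 1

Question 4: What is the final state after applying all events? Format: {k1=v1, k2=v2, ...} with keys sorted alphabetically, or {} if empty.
  after event 1 (t=6: INC count by 9): {count=9}
  after event 2 (t=11: INC total by 10): {count=9, total=10}
  after event 3 (t=21: DEL count): {total=10}
  after event 4 (t=28: INC total by 4): {total=14}
  after event 5 (t=34: INC total by 15): {total=29}
  after event 6 (t=36: INC total by 4): {total=33}
  after event 7 (t=46: SET count = 31): {count=31, total=33}
  after event 8 (t=48: INC max by 4): {count=31, max=4, total=33}
  after event 9 (t=49: SET max = 9): {count=31, max=9, total=33}
  after event 10 (t=55: INC total by 15): {count=31, max=9, total=48}

Answer: {count=31, max=9, total=48}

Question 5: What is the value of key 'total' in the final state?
Answer: 48

Derivation:
Track key 'total' through all 10 events:
  event 1 (t=6: INC count by 9): total unchanged
  event 2 (t=11: INC total by 10): total (absent) -> 10
  event 3 (t=21: DEL count): total unchanged
  event 4 (t=28: INC total by 4): total 10 -> 14
  event 5 (t=34: INC total by 15): total 14 -> 29
  event 6 (t=36: INC total by 4): total 29 -> 33
  event 7 (t=46: SET count = 31): total unchanged
  event 8 (t=48: INC max by 4): total unchanged
  event 9 (t=49: SET max = 9): total unchanged
  event 10 (t=55: INC total by 15): total 33 -> 48
Final: total = 48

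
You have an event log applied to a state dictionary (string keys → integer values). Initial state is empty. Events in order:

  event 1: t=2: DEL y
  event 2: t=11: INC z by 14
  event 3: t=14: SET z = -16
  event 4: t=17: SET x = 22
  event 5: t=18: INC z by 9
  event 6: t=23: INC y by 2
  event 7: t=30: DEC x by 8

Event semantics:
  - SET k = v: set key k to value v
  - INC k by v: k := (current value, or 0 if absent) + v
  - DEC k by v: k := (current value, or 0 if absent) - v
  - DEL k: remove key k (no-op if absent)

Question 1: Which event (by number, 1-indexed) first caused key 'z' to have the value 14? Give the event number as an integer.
Answer: 2

Derivation:
Looking for first event where z becomes 14:
  event 2: z (absent) -> 14  <-- first match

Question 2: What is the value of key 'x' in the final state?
Answer: 14

Derivation:
Track key 'x' through all 7 events:
  event 1 (t=2: DEL y): x unchanged
  event 2 (t=11: INC z by 14): x unchanged
  event 3 (t=14: SET z = -16): x unchanged
  event 4 (t=17: SET x = 22): x (absent) -> 22
  event 5 (t=18: INC z by 9): x unchanged
  event 6 (t=23: INC y by 2): x unchanged
  event 7 (t=30: DEC x by 8): x 22 -> 14
Final: x = 14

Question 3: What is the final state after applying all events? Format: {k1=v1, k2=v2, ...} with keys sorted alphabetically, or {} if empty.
Answer: {x=14, y=2, z=-7}

Derivation:
  after event 1 (t=2: DEL y): {}
  after event 2 (t=11: INC z by 14): {z=14}
  after event 3 (t=14: SET z = -16): {z=-16}
  after event 4 (t=17: SET x = 22): {x=22, z=-16}
  after event 5 (t=18: INC z by 9): {x=22, z=-7}
  after event 6 (t=23: INC y by 2): {x=22, y=2, z=-7}
  after event 7 (t=30: DEC x by 8): {x=14, y=2, z=-7}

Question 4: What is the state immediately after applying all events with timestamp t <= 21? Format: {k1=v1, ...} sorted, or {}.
Answer: {x=22, z=-7}

Derivation:
Apply events with t <= 21 (5 events):
  after event 1 (t=2: DEL y): {}
  after event 2 (t=11: INC z by 14): {z=14}
  after event 3 (t=14: SET z = -16): {z=-16}
  after event 4 (t=17: SET x = 22): {x=22, z=-16}
  after event 5 (t=18: INC z by 9): {x=22, z=-7}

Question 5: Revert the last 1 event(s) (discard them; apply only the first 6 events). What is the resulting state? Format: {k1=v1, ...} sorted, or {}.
Answer: {x=22, y=2, z=-7}

Derivation:
Keep first 6 events (discard last 1):
  after event 1 (t=2: DEL y): {}
  after event 2 (t=11: INC z by 14): {z=14}
  after event 3 (t=14: SET z = -16): {z=-16}
  after event 4 (t=17: SET x = 22): {x=22, z=-16}
  after event 5 (t=18: INC z by 9): {x=22, z=-7}
  after event 6 (t=23: INC y by 2): {x=22, y=2, z=-7}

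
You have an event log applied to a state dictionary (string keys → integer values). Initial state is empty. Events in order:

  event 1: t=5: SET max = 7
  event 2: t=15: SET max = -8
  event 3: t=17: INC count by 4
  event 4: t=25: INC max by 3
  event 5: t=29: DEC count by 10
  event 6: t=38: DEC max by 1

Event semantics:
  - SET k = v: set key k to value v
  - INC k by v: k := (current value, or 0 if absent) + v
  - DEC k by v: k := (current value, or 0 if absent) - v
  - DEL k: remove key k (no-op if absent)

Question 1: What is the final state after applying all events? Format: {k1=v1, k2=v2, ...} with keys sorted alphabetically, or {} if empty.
Answer: {count=-6, max=-6}

Derivation:
  after event 1 (t=5: SET max = 7): {max=7}
  after event 2 (t=15: SET max = -8): {max=-8}
  after event 3 (t=17: INC count by 4): {count=4, max=-8}
  after event 4 (t=25: INC max by 3): {count=4, max=-5}
  after event 5 (t=29: DEC count by 10): {count=-6, max=-5}
  after event 6 (t=38: DEC max by 1): {count=-6, max=-6}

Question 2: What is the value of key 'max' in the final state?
Track key 'max' through all 6 events:
  event 1 (t=5: SET max = 7): max (absent) -> 7
  event 2 (t=15: SET max = -8): max 7 -> -8
  event 3 (t=17: INC count by 4): max unchanged
  event 4 (t=25: INC max by 3): max -8 -> -5
  event 5 (t=29: DEC count by 10): max unchanged
  event 6 (t=38: DEC max by 1): max -5 -> -6
Final: max = -6

Answer: -6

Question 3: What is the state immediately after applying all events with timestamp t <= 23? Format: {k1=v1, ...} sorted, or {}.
Apply events with t <= 23 (3 events):
  after event 1 (t=5: SET max = 7): {max=7}
  after event 2 (t=15: SET max = -8): {max=-8}
  after event 3 (t=17: INC count by 4): {count=4, max=-8}

Answer: {count=4, max=-8}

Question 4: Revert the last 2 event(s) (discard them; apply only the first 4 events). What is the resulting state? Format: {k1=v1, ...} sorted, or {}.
Answer: {count=4, max=-5}

Derivation:
Keep first 4 events (discard last 2):
  after event 1 (t=5: SET max = 7): {max=7}
  after event 2 (t=15: SET max = -8): {max=-8}
  after event 3 (t=17: INC count by 4): {count=4, max=-8}
  after event 4 (t=25: INC max by 3): {count=4, max=-5}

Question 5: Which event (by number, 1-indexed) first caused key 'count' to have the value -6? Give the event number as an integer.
Looking for first event where count becomes -6:
  event 3: count = 4
  event 4: count = 4
  event 5: count 4 -> -6  <-- first match

Answer: 5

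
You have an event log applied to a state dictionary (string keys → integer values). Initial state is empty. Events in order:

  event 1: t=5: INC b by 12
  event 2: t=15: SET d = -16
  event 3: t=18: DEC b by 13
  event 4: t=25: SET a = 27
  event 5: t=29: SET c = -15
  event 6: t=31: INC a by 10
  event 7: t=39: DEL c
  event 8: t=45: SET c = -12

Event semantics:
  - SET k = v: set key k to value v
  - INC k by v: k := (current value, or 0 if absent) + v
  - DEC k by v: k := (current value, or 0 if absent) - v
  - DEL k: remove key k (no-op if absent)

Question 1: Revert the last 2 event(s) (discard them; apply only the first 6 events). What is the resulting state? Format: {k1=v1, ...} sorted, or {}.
Keep first 6 events (discard last 2):
  after event 1 (t=5: INC b by 12): {b=12}
  after event 2 (t=15: SET d = -16): {b=12, d=-16}
  after event 3 (t=18: DEC b by 13): {b=-1, d=-16}
  after event 4 (t=25: SET a = 27): {a=27, b=-1, d=-16}
  after event 5 (t=29: SET c = -15): {a=27, b=-1, c=-15, d=-16}
  after event 6 (t=31: INC a by 10): {a=37, b=-1, c=-15, d=-16}

Answer: {a=37, b=-1, c=-15, d=-16}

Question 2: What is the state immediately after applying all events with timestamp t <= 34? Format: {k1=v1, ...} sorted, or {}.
Answer: {a=37, b=-1, c=-15, d=-16}

Derivation:
Apply events with t <= 34 (6 events):
  after event 1 (t=5: INC b by 12): {b=12}
  after event 2 (t=15: SET d = -16): {b=12, d=-16}
  after event 3 (t=18: DEC b by 13): {b=-1, d=-16}
  after event 4 (t=25: SET a = 27): {a=27, b=-1, d=-16}
  after event 5 (t=29: SET c = -15): {a=27, b=-1, c=-15, d=-16}
  after event 6 (t=31: INC a by 10): {a=37, b=-1, c=-15, d=-16}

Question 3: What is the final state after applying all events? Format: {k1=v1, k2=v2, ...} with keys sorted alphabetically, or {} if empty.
  after event 1 (t=5: INC b by 12): {b=12}
  after event 2 (t=15: SET d = -16): {b=12, d=-16}
  after event 3 (t=18: DEC b by 13): {b=-1, d=-16}
  after event 4 (t=25: SET a = 27): {a=27, b=-1, d=-16}
  after event 5 (t=29: SET c = -15): {a=27, b=-1, c=-15, d=-16}
  after event 6 (t=31: INC a by 10): {a=37, b=-1, c=-15, d=-16}
  after event 7 (t=39: DEL c): {a=37, b=-1, d=-16}
  after event 8 (t=45: SET c = -12): {a=37, b=-1, c=-12, d=-16}

Answer: {a=37, b=-1, c=-12, d=-16}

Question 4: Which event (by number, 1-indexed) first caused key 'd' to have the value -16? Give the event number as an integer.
Looking for first event where d becomes -16:
  event 2: d (absent) -> -16  <-- first match

Answer: 2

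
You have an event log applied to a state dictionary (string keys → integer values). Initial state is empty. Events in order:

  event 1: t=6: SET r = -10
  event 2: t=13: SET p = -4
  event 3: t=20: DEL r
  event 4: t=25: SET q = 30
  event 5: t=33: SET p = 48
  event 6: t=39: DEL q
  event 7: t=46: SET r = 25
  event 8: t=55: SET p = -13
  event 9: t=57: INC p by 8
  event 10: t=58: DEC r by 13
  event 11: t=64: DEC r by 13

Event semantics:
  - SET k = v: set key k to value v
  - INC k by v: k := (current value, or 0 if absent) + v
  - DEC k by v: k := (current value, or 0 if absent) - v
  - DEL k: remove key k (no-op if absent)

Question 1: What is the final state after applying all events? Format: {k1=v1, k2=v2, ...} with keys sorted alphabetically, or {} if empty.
Answer: {p=-5, r=-1}

Derivation:
  after event 1 (t=6: SET r = -10): {r=-10}
  after event 2 (t=13: SET p = -4): {p=-4, r=-10}
  after event 3 (t=20: DEL r): {p=-4}
  after event 4 (t=25: SET q = 30): {p=-4, q=30}
  after event 5 (t=33: SET p = 48): {p=48, q=30}
  after event 6 (t=39: DEL q): {p=48}
  after event 7 (t=46: SET r = 25): {p=48, r=25}
  after event 8 (t=55: SET p = -13): {p=-13, r=25}
  after event 9 (t=57: INC p by 8): {p=-5, r=25}
  after event 10 (t=58: DEC r by 13): {p=-5, r=12}
  after event 11 (t=64: DEC r by 13): {p=-5, r=-1}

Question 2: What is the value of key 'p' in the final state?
Answer: -5

Derivation:
Track key 'p' through all 11 events:
  event 1 (t=6: SET r = -10): p unchanged
  event 2 (t=13: SET p = -4): p (absent) -> -4
  event 3 (t=20: DEL r): p unchanged
  event 4 (t=25: SET q = 30): p unchanged
  event 5 (t=33: SET p = 48): p -4 -> 48
  event 6 (t=39: DEL q): p unchanged
  event 7 (t=46: SET r = 25): p unchanged
  event 8 (t=55: SET p = -13): p 48 -> -13
  event 9 (t=57: INC p by 8): p -13 -> -5
  event 10 (t=58: DEC r by 13): p unchanged
  event 11 (t=64: DEC r by 13): p unchanged
Final: p = -5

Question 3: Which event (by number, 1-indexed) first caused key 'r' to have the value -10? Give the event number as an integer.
Looking for first event where r becomes -10:
  event 1: r (absent) -> -10  <-- first match

Answer: 1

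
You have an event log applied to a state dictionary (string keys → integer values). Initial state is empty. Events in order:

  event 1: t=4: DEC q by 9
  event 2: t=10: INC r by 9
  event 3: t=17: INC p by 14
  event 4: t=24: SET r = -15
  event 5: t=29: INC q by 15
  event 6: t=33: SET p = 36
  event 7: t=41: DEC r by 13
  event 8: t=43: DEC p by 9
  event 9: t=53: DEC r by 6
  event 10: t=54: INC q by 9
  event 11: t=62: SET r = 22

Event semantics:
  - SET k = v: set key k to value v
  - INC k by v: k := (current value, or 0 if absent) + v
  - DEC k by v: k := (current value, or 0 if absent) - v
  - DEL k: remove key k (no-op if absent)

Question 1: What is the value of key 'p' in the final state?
Track key 'p' through all 11 events:
  event 1 (t=4: DEC q by 9): p unchanged
  event 2 (t=10: INC r by 9): p unchanged
  event 3 (t=17: INC p by 14): p (absent) -> 14
  event 4 (t=24: SET r = -15): p unchanged
  event 5 (t=29: INC q by 15): p unchanged
  event 6 (t=33: SET p = 36): p 14 -> 36
  event 7 (t=41: DEC r by 13): p unchanged
  event 8 (t=43: DEC p by 9): p 36 -> 27
  event 9 (t=53: DEC r by 6): p unchanged
  event 10 (t=54: INC q by 9): p unchanged
  event 11 (t=62: SET r = 22): p unchanged
Final: p = 27

Answer: 27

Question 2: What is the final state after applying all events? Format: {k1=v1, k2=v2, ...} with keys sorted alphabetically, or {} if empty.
  after event 1 (t=4: DEC q by 9): {q=-9}
  after event 2 (t=10: INC r by 9): {q=-9, r=9}
  after event 3 (t=17: INC p by 14): {p=14, q=-9, r=9}
  after event 4 (t=24: SET r = -15): {p=14, q=-9, r=-15}
  after event 5 (t=29: INC q by 15): {p=14, q=6, r=-15}
  after event 6 (t=33: SET p = 36): {p=36, q=6, r=-15}
  after event 7 (t=41: DEC r by 13): {p=36, q=6, r=-28}
  after event 8 (t=43: DEC p by 9): {p=27, q=6, r=-28}
  after event 9 (t=53: DEC r by 6): {p=27, q=6, r=-34}
  after event 10 (t=54: INC q by 9): {p=27, q=15, r=-34}
  after event 11 (t=62: SET r = 22): {p=27, q=15, r=22}

Answer: {p=27, q=15, r=22}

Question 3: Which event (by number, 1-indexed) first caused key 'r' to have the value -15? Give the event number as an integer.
Looking for first event where r becomes -15:
  event 2: r = 9
  event 3: r = 9
  event 4: r 9 -> -15  <-- first match

Answer: 4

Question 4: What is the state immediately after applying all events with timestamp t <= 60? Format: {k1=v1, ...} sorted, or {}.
Answer: {p=27, q=15, r=-34}

Derivation:
Apply events with t <= 60 (10 events):
  after event 1 (t=4: DEC q by 9): {q=-9}
  after event 2 (t=10: INC r by 9): {q=-9, r=9}
  after event 3 (t=17: INC p by 14): {p=14, q=-9, r=9}
  after event 4 (t=24: SET r = -15): {p=14, q=-9, r=-15}
  after event 5 (t=29: INC q by 15): {p=14, q=6, r=-15}
  after event 6 (t=33: SET p = 36): {p=36, q=6, r=-15}
  after event 7 (t=41: DEC r by 13): {p=36, q=6, r=-28}
  after event 8 (t=43: DEC p by 9): {p=27, q=6, r=-28}
  after event 9 (t=53: DEC r by 6): {p=27, q=6, r=-34}
  after event 10 (t=54: INC q by 9): {p=27, q=15, r=-34}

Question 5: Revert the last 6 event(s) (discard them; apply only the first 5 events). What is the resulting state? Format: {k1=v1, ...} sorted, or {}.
Answer: {p=14, q=6, r=-15}

Derivation:
Keep first 5 events (discard last 6):
  after event 1 (t=4: DEC q by 9): {q=-9}
  after event 2 (t=10: INC r by 9): {q=-9, r=9}
  after event 3 (t=17: INC p by 14): {p=14, q=-9, r=9}
  after event 4 (t=24: SET r = -15): {p=14, q=-9, r=-15}
  after event 5 (t=29: INC q by 15): {p=14, q=6, r=-15}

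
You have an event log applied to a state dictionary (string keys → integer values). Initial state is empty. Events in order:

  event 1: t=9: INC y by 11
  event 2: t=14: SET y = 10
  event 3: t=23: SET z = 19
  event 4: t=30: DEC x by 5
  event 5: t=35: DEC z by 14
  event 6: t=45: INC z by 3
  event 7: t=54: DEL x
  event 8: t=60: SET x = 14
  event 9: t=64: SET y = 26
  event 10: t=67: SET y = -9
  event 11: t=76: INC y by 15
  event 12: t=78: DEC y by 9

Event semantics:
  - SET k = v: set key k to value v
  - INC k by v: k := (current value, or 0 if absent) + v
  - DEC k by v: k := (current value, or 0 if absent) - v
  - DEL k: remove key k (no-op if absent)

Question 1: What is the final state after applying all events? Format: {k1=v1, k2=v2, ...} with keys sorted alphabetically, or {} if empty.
  after event 1 (t=9: INC y by 11): {y=11}
  after event 2 (t=14: SET y = 10): {y=10}
  after event 3 (t=23: SET z = 19): {y=10, z=19}
  after event 4 (t=30: DEC x by 5): {x=-5, y=10, z=19}
  after event 5 (t=35: DEC z by 14): {x=-5, y=10, z=5}
  after event 6 (t=45: INC z by 3): {x=-5, y=10, z=8}
  after event 7 (t=54: DEL x): {y=10, z=8}
  after event 8 (t=60: SET x = 14): {x=14, y=10, z=8}
  after event 9 (t=64: SET y = 26): {x=14, y=26, z=8}
  after event 10 (t=67: SET y = -9): {x=14, y=-9, z=8}
  after event 11 (t=76: INC y by 15): {x=14, y=6, z=8}
  after event 12 (t=78: DEC y by 9): {x=14, y=-3, z=8}

Answer: {x=14, y=-3, z=8}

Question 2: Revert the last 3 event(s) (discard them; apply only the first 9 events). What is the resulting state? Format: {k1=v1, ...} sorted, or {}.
Keep first 9 events (discard last 3):
  after event 1 (t=9: INC y by 11): {y=11}
  after event 2 (t=14: SET y = 10): {y=10}
  after event 3 (t=23: SET z = 19): {y=10, z=19}
  after event 4 (t=30: DEC x by 5): {x=-5, y=10, z=19}
  after event 5 (t=35: DEC z by 14): {x=-5, y=10, z=5}
  after event 6 (t=45: INC z by 3): {x=-5, y=10, z=8}
  after event 7 (t=54: DEL x): {y=10, z=8}
  after event 8 (t=60: SET x = 14): {x=14, y=10, z=8}
  after event 9 (t=64: SET y = 26): {x=14, y=26, z=8}

Answer: {x=14, y=26, z=8}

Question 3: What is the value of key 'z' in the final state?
Track key 'z' through all 12 events:
  event 1 (t=9: INC y by 11): z unchanged
  event 2 (t=14: SET y = 10): z unchanged
  event 3 (t=23: SET z = 19): z (absent) -> 19
  event 4 (t=30: DEC x by 5): z unchanged
  event 5 (t=35: DEC z by 14): z 19 -> 5
  event 6 (t=45: INC z by 3): z 5 -> 8
  event 7 (t=54: DEL x): z unchanged
  event 8 (t=60: SET x = 14): z unchanged
  event 9 (t=64: SET y = 26): z unchanged
  event 10 (t=67: SET y = -9): z unchanged
  event 11 (t=76: INC y by 15): z unchanged
  event 12 (t=78: DEC y by 9): z unchanged
Final: z = 8

Answer: 8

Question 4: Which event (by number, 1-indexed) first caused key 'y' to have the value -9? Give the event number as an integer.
Answer: 10

Derivation:
Looking for first event where y becomes -9:
  event 1: y = 11
  event 2: y = 10
  event 3: y = 10
  event 4: y = 10
  event 5: y = 10
  event 6: y = 10
  event 7: y = 10
  event 8: y = 10
  event 9: y = 26
  event 10: y 26 -> -9  <-- first match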